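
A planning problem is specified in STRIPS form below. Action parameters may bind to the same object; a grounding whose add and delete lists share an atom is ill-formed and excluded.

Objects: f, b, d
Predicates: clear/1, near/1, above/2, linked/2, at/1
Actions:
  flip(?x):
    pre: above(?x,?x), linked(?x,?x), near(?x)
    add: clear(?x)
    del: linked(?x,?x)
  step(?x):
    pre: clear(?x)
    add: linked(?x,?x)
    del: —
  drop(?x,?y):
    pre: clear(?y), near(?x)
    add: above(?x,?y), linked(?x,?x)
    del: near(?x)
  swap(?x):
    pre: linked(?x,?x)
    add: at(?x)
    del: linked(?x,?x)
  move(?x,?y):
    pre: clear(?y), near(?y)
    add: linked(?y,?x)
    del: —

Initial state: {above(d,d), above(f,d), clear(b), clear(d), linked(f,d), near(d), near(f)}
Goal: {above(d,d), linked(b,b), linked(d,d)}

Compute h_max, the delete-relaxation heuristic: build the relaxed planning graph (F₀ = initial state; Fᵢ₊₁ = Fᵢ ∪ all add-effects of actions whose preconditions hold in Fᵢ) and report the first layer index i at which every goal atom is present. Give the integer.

1

F0 = init (7 atoms)
F1 = F0 ∪ {above(d,b), above(f,b), linked(b,b), linked(d,b), linked(d,d), linked(d,f), linked(f,f)}  (14 atoms)
goal ⊆ F1  ⇒  h_max = 1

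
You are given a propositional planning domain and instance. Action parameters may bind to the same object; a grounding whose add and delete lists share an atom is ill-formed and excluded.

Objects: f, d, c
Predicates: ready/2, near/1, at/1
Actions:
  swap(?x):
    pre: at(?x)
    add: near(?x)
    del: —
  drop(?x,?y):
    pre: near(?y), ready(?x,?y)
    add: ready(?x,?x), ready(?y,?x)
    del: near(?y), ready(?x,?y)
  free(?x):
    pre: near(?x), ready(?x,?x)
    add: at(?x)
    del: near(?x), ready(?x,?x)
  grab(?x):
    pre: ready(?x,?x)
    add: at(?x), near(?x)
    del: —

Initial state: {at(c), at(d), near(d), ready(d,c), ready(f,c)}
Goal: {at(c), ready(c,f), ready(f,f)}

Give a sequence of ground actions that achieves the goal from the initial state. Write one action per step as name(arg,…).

1. swap(c)  →  {at(c), at(d), near(c), near(d), ready(d,c), ready(f,c)}
2. drop(f,c)  →  {at(c), at(d), near(d), ready(c,f), ready(d,c), ready(f,f)}

swap(c); drop(f,c)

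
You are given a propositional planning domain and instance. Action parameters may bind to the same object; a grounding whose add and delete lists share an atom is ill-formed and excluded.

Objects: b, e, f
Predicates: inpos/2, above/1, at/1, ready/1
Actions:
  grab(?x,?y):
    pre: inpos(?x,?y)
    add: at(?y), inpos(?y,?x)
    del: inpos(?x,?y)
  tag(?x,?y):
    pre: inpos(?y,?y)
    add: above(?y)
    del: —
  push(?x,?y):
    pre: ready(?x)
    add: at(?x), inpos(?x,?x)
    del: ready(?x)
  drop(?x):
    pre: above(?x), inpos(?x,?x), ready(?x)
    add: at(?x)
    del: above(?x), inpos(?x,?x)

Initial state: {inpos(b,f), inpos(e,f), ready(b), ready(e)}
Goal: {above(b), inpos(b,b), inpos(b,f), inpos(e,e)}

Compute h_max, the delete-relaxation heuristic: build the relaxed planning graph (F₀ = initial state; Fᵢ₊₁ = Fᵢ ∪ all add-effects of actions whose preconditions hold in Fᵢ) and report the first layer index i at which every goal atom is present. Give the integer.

F0 = init (4 atoms)
F1 = F0 ∪ {at(b), at(e), at(f), inpos(b,b), inpos(e,e), inpos(f,b), inpos(f,e)}  (11 atoms)
F2 = F1 ∪ {above(b), above(e)}  (13 atoms)
goal ⊆ F2  ⇒  h_max = 2

2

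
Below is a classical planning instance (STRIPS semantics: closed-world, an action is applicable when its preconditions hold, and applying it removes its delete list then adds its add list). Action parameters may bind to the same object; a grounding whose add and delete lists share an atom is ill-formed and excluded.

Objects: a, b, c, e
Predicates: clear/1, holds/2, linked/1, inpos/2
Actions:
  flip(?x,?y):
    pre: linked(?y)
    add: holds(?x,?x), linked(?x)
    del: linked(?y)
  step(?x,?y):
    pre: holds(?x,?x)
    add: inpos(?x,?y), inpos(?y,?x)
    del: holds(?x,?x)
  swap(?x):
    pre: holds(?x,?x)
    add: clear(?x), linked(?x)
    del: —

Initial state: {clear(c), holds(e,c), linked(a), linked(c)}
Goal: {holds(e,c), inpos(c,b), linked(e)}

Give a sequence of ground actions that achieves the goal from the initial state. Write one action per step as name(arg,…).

1. flip(b,a)  →  {clear(c), holds(b,b), holds(e,c), linked(b), linked(c)}
2. flip(e,b)  →  {clear(c), holds(b,b), holds(e,c), holds(e,e), linked(c), linked(e)}
3. step(b,c)  →  {clear(c), holds(e,c), holds(e,e), inpos(b,c), inpos(c,b), linked(c), linked(e)}

flip(b,a); flip(e,b); step(b,c)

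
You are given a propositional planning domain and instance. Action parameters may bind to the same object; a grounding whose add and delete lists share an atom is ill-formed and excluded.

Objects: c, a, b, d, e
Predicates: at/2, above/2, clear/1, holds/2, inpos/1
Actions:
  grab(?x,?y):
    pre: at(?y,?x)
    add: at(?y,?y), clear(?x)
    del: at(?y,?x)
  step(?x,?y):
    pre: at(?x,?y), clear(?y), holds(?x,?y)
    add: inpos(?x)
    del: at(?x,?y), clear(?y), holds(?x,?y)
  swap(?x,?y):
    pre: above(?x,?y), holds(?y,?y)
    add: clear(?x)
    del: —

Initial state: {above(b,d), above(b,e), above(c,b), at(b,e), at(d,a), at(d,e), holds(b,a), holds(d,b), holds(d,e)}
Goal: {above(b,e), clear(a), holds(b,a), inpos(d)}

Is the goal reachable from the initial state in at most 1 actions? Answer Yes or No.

No

1. grab(a,d)  →  {above(b,d), above(b,e), above(c,b), at(b,e), at(d,d), at(d,e), clear(a), holds(b,a), holds(d,b), holds(d,e)}
2. grab(e,b)  →  {above(b,d), above(b,e), above(c,b), at(b,b), at(d,d), at(d,e), clear(a), clear(e), holds(b,a), holds(d,b), holds(d,e)}
3. step(d,e)  →  {above(b,d), above(b,e), above(c,b), at(b,b), at(d,d), clear(a), holds(b,a), holds(d,b), inpos(d)}
optimal plan length = 3; 3 > 1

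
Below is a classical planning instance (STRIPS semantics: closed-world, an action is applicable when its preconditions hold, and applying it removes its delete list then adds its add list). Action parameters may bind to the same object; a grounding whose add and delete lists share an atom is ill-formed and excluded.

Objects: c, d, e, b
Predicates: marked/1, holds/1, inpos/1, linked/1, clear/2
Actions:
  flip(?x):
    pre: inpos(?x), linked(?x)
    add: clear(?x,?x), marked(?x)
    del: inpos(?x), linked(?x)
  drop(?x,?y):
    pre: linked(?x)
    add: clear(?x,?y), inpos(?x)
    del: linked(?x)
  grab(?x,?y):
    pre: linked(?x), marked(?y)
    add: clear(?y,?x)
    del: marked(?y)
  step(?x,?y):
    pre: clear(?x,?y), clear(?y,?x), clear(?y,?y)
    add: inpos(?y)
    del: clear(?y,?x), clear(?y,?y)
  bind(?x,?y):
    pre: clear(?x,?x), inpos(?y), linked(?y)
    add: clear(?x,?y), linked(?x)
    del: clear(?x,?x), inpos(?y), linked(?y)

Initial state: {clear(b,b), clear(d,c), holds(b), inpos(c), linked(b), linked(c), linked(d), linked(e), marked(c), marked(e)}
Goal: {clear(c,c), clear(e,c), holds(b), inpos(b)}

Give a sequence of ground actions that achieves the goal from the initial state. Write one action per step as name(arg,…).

flip(c); drop(e,c); drop(b,c)

1. flip(c)  →  {clear(b,b), clear(c,c), clear(d,c), holds(b), linked(b), linked(d), linked(e), marked(c), marked(e)}
2. drop(e,c)  →  {clear(b,b), clear(c,c), clear(d,c), clear(e,c), holds(b), inpos(e), linked(b), linked(d), marked(c), marked(e)}
3. drop(b,c)  →  {clear(b,b), clear(b,c), clear(c,c), clear(d,c), clear(e,c), holds(b), inpos(b), inpos(e), linked(d), marked(c), marked(e)}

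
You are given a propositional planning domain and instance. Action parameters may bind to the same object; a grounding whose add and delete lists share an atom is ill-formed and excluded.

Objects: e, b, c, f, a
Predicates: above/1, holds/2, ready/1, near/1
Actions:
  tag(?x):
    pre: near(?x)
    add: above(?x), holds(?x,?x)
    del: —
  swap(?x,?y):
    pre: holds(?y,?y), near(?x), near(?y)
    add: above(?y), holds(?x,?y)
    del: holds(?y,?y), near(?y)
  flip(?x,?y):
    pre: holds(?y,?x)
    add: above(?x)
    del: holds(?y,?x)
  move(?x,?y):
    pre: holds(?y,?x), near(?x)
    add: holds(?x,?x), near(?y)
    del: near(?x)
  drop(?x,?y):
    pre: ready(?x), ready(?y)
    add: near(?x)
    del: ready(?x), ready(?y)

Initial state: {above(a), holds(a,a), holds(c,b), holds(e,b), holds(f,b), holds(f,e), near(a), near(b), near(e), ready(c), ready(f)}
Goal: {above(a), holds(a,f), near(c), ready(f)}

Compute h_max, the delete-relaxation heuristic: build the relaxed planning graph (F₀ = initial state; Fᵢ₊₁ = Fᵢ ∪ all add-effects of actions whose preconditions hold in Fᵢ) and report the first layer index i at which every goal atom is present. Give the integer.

F0 = init (11 atoms)
F1 = F0 ∪ {above(b), above(e), holds(b,a), holds(b,b), holds(e,a), holds(e,e), near(c), near(f)}  (19 atoms)
F2 = F1 ∪ {above(c), above(f), holds(a,b), holds(a,e), holds(b,e), holds(c,a), holds(c,c), holds(c,e), holds(f,a), holds(f,f)}  (29 atoms)
F3 = F2 ∪ {holds(a,c), holds(a,f), holds(b,c), holds(b,f), holds(c,f), holds(e,c), holds(e,f), holds(f,c)}  (37 atoms)
goal ⊆ F3  ⇒  h_max = 3

3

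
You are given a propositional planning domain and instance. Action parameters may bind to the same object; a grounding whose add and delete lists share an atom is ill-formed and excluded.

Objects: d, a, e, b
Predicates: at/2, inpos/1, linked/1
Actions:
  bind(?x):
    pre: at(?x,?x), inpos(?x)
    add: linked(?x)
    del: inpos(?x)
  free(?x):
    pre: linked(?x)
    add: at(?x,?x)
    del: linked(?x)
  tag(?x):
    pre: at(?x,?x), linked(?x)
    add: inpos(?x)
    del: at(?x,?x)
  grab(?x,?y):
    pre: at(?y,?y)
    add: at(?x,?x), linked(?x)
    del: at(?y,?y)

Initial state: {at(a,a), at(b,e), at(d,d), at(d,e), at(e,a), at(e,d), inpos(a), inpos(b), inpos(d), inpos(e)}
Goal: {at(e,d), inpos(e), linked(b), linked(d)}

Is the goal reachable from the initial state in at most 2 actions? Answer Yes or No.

Yes

1. bind(d)  →  {at(a,a), at(b,e), at(d,d), at(d,e), at(e,a), at(e,d), inpos(a), inpos(b), inpos(e), linked(d)}
2. grab(b,d)  →  {at(a,a), at(b,b), at(b,e), at(d,e), at(e,a), at(e,d), inpos(a), inpos(b), inpos(e), linked(b), linked(d)}
optimal plan length = 2; 2 ≤ 2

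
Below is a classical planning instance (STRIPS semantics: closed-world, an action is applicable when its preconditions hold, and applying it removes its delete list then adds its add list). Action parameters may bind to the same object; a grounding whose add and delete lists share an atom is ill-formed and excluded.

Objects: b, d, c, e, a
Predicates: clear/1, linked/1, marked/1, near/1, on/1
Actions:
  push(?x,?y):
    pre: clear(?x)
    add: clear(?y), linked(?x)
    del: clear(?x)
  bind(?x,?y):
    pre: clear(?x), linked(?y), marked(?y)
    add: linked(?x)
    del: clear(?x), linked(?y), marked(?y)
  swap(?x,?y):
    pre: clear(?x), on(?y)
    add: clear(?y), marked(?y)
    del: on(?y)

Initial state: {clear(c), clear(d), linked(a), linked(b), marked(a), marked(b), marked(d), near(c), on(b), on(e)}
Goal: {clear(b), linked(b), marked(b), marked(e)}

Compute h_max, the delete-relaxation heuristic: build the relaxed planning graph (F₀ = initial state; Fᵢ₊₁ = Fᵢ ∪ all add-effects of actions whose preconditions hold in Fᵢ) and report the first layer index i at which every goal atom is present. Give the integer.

F0 = init (10 atoms)
F1 = F0 ∪ {clear(a), clear(b), clear(e), linked(c), linked(d), marked(e)}  (16 atoms)
goal ⊆ F1  ⇒  h_max = 1

1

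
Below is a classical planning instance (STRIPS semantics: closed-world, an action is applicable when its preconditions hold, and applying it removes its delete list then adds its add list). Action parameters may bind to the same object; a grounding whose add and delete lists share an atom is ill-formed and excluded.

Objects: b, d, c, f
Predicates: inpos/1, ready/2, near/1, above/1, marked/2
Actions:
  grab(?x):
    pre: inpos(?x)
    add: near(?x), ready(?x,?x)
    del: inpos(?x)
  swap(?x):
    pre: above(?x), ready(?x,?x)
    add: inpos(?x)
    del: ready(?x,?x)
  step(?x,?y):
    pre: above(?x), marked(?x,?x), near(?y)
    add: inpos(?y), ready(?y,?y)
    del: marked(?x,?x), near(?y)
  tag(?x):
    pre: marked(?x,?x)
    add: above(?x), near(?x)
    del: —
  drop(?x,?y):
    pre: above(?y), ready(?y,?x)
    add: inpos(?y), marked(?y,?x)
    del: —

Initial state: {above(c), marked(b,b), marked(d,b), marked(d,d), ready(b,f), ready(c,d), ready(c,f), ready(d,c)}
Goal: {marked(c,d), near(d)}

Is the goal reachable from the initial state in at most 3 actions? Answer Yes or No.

1. tag(d)  →  {above(c), above(d), marked(b,b), marked(d,b), marked(d,d), near(d), ready(b,f), ready(c,d), ready(c,f), ready(d,c)}
2. drop(d,c)  →  {above(c), above(d), inpos(c), marked(b,b), marked(c,d), marked(d,b), marked(d,d), near(d), ready(b,f), ready(c,d), ready(c,f), ready(d,c)}
optimal plan length = 2; 2 ≤ 3

Yes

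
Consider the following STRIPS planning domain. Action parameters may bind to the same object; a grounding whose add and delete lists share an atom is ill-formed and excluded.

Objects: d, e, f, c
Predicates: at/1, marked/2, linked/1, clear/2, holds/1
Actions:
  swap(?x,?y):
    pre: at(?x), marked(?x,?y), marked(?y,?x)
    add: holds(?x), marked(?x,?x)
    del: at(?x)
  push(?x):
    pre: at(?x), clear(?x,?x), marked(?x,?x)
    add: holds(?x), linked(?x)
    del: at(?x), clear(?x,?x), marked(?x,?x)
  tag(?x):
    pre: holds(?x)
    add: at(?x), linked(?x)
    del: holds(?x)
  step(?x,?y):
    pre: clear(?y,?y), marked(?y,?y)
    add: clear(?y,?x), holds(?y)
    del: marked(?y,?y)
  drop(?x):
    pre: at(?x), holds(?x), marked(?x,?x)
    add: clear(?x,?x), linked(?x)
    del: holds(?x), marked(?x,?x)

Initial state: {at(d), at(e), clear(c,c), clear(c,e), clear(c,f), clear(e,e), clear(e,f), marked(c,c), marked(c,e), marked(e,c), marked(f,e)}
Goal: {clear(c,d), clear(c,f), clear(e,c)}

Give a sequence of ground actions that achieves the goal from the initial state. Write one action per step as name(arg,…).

swap(e,c); step(d,c); step(c,e)

1. swap(e,c)  →  {at(d), clear(c,c), clear(c,e), clear(c,f), clear(e,e), clear(e,f), holds(e), marked(c,c), marked(c,e), marked(e,c), marked(e,e), marked(f,e)}
2. step(d,c)  →  {at(d), clear(c,c), clear(c,d), clear(c,e), clear(c,f), clear(e,e), clear(e,f), holds(c), holds(e), marked(c,e), marked(e,c), marked(e,e), marked(f,e)}
3. step(c,e)  →  {at(d), clear(c,c), clear(c,d), clear(c,e), clear(c,f), clear(e,c), clear(e,e), clear(e,f), holds(c), holds(e), marked(c,e), marked(e,c), marked(f,e)}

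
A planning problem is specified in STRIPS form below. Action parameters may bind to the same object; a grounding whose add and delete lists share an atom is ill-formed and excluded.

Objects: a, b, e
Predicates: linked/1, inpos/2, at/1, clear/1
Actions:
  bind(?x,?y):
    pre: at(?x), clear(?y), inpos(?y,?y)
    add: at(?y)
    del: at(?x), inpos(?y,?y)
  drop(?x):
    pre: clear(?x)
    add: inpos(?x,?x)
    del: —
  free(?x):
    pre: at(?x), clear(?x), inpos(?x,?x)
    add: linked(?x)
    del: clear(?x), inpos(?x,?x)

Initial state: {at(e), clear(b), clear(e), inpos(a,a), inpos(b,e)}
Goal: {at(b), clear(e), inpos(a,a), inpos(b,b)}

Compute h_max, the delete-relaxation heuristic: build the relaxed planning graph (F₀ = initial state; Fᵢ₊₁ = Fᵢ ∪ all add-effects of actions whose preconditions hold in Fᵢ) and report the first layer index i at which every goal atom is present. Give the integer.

F0 = init (5 atoms)
F1 = F0 ∪ {inpos(b,b), inpos(e,e)}  (7 atoms)
F2 = F1 ∪ {at(b), linked(e)}  (9 atoms)
goal ⊆ F2  ⇒  h_max = 2

2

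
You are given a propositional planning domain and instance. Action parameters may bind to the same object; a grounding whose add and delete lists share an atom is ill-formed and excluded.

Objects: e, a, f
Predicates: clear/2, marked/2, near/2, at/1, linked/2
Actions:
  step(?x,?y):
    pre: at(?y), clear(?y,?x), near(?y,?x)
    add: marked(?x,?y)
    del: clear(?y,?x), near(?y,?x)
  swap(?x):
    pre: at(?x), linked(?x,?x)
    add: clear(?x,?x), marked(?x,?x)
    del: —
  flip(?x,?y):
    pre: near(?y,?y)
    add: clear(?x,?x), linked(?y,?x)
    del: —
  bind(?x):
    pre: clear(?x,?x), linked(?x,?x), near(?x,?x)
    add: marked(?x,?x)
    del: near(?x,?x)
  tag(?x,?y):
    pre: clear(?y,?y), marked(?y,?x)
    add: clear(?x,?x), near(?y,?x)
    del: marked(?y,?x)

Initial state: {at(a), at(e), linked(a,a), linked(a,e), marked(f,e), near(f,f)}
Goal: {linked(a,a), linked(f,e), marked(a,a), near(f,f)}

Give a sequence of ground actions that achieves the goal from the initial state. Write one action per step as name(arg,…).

swap(a); flip(e,f)

1. swap(a)  →  {at(a), at(e), clear(a,a), linked(a,a), linked(a,e), marked(a,a), marked(f,e), near(f,f)}
2. flip(e,f)  →  {at(a), at(e), clear(a,a), clear(e,e), linked(a,a), linked(a,e), linked(f,e), marked(a,a), marked(f,e), near(f,f)}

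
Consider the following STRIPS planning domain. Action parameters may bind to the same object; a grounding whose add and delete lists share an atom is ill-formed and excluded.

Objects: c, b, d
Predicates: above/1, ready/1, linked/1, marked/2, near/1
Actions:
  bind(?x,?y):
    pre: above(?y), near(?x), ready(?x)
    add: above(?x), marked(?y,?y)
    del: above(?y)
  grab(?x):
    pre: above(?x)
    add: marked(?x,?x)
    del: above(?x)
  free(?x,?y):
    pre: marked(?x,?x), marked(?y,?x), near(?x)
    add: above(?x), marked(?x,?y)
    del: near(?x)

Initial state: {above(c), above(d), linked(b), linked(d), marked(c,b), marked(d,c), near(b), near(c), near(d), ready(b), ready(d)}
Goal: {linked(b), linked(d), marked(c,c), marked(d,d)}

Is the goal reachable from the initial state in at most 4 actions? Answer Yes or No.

1. bind(b,c)  →  {above(b), above(d), linked(b), linked(d), marked(c,b), marked(c,c), marked(d,c), near(b), near(c), near(d), ready(b), ready(d)}
2. bind(b,d)  →  {above(b), linked(b), linked(d), marked(c,b), marked(c,c), marked(d,c), marked(d,d), near(b), near(c), near(d), ready(b), ready(d)}
optimal plan length = 2; 2 ≤ 4

Yes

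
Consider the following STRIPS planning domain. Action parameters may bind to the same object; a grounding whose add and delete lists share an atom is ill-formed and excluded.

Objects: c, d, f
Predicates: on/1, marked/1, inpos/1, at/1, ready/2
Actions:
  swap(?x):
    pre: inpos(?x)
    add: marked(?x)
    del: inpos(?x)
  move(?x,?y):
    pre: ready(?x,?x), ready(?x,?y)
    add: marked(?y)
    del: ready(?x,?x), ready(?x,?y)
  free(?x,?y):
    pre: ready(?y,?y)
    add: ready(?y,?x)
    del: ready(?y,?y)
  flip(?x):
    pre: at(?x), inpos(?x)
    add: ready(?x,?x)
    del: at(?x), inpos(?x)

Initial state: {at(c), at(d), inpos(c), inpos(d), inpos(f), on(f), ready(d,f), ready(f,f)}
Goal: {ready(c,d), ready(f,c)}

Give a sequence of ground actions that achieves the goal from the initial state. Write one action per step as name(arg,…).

1. free(c,f)  →  {at(c), at(d), inpos(c), inpos(d), inpos(f), on(f), ready(d,f), ready(f,c)}
2. flip(c)  →  {at(d), inpos(d), inpos(f), on(f), ready(c,c), ready(d,f), ready(f,c)}
3. free(d,c)  →  {at(d), inpos(d), inpos(f), on(f), ready(c,d), ready(d,f), ready(f,c)}

free(c,f); flip(c); free(d,c)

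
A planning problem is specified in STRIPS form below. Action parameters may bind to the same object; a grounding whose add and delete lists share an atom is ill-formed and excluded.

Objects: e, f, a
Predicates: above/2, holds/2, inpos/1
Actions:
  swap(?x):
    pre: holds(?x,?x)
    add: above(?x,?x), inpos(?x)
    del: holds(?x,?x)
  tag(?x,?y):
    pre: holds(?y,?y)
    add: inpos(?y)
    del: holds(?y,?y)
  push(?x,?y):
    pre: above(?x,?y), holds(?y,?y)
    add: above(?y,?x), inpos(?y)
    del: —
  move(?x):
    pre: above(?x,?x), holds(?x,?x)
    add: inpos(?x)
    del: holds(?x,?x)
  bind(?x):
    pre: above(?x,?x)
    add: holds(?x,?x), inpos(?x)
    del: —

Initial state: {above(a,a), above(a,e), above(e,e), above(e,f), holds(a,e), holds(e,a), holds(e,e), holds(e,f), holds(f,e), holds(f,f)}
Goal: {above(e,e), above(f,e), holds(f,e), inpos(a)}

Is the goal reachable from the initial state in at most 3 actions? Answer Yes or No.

Yes

1. push(e,f)  →  {above(a,a), above(a,e), above(e,e), above(e,f), above(f,e), holds(a,e), holds(e,a), holds(e,e), holds(e,f), holds(f,e), holds(f,f), inpos(f)}
2. bind(a)  →  {above(a,a), above(a,e), above(e,e), above(e,f), above(f,e), holds(a,a), holds(a,e), holds(e,a), holds(e,e), holds(e,f), holds(f,e), holds(f,f), inpos(a), inpos(f)}
optimal plan length = 2; 2 ≤ 3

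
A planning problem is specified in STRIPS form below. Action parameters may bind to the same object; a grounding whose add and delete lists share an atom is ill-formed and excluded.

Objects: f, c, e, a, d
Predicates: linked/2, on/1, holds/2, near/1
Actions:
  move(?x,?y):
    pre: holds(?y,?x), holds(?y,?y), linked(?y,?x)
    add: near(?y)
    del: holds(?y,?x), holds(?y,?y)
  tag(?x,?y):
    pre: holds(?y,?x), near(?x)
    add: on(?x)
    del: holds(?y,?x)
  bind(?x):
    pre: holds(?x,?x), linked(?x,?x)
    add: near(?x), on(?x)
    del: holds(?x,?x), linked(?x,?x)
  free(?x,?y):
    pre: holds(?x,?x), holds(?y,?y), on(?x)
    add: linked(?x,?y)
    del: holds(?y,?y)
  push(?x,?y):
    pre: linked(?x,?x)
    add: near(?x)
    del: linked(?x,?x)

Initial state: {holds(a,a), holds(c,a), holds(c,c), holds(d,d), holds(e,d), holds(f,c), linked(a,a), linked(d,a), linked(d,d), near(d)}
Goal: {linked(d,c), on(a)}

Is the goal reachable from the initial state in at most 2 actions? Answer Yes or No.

No

1. tag(d,e)  →  {holds(a,a), holds(c,a), holds(c,c), holds(d,d), holds(f,c), linked(a,a), linked(d,a), linked(d,d), near(d), on(d)}
2. bind(a)  →  {holds(c,a), holds(c,c), holds(d,d), holds(f,c), linked(d,a), linked(d,d), near(a), near(d), on(a), on(d)}
3. free(d,c)  →  {holds(c,a), holds(d,d), holds(f,c), linked(d,a), linked(d,c), linked(d,d), near(a), near(d), on(a), on(d)}
optimal plan length = 3; 3 > 2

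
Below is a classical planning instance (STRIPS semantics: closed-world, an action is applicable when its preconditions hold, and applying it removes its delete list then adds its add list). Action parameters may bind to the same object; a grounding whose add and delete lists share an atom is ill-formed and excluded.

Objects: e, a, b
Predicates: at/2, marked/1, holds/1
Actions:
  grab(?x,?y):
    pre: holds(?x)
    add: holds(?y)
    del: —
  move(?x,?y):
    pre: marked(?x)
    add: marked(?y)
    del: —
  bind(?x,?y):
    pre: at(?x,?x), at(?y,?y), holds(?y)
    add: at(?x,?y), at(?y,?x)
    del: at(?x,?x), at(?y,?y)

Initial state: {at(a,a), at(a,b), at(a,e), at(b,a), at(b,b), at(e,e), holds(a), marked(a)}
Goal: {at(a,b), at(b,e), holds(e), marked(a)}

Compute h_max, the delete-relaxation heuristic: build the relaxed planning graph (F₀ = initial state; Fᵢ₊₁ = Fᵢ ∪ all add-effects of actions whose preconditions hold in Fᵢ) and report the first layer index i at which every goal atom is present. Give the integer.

2

F0 = init (8 atoms)
F1 = F0 ∪ {at(e,a), holds(b), holds(e), marked(b), marked(e)}  (13 atoms)
F2 = F1 ∪ {at(b,e), at(e,b)}  (15 atoms)
goal ⊆ F2  ⇒  h_max = 2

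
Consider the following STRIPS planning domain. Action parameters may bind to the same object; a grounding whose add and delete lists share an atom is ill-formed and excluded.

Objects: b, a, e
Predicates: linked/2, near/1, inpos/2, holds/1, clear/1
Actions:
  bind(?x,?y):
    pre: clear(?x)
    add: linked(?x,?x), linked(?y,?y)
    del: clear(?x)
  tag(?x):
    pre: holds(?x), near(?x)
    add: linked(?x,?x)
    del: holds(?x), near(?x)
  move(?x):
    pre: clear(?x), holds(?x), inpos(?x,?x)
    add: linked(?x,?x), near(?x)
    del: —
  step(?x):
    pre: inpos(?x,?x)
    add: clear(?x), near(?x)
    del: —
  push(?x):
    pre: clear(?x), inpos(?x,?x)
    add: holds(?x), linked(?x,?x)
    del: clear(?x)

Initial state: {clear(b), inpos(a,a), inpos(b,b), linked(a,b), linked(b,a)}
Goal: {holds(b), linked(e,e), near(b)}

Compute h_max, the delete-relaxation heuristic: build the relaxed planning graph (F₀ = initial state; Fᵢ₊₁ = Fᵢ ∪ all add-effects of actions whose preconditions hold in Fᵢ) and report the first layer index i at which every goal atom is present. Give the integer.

F0 = init (5 atoms)
F1 = F0 ∪ {clear(a), holds(b), linked(a,a), linked(b,b), linked(e,e), near(a), near(b)}  (12 atoms)
goal ⊆ F1  ⇒  h_max = 1

1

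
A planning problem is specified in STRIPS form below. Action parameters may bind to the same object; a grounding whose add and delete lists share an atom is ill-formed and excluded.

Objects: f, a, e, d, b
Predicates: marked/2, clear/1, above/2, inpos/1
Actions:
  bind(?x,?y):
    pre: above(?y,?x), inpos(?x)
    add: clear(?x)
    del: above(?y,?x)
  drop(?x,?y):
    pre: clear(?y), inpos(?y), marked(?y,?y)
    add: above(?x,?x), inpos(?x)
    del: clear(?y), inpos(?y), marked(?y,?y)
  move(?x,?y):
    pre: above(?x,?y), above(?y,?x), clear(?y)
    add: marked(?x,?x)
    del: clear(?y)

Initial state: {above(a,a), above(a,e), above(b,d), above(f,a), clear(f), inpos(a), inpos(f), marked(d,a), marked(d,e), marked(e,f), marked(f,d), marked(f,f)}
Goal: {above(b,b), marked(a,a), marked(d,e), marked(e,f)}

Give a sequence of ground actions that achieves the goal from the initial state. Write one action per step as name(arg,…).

bind(a,f); drop(b,f); move(a,a)

1. bind(a,f)  →  {above(a,a), above(a,e), above(b,d), clear(a), clear(f), inpos(a), inpos(f), marked(d,a), marked(d,e), marked(e,f), marked(f,d), marked(f,f)}
2. drop(b,f)  →  {above(a,a), above(a,e), above(b,b), above(b,d), clear(a), inpos(a), inpos(b), marked(d,a), marked(d,e), marked(e,f), marked(f,d)}
3. move(a,a)  →  {above(a,a), above(a,e), above(b,b), above(b,d), inpos(a), inpos(b), marked(a,a), marked(d,a), marked(d,e), marked(e,f), marked(f,d)}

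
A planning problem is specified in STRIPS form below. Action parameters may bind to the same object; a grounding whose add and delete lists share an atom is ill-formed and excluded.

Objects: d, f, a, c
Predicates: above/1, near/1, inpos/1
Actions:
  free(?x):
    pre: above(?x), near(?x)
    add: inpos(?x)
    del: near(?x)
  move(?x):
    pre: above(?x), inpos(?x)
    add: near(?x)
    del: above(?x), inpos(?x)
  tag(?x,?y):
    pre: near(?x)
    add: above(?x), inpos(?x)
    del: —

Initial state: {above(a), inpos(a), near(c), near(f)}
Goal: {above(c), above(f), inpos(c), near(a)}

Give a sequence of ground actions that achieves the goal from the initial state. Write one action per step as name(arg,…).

move(a); tag(f,d); tag(c,d)

1. move(a)  →  {near(a), near(c), near(f)}
2. tag(f,d)  →  {above(f), inpos(f), near(a), near(c), near(f)}
3. tag(c,d)  →  {above(c), above(f), inpos(c), inpos(f), near(a), near(c), near(f)}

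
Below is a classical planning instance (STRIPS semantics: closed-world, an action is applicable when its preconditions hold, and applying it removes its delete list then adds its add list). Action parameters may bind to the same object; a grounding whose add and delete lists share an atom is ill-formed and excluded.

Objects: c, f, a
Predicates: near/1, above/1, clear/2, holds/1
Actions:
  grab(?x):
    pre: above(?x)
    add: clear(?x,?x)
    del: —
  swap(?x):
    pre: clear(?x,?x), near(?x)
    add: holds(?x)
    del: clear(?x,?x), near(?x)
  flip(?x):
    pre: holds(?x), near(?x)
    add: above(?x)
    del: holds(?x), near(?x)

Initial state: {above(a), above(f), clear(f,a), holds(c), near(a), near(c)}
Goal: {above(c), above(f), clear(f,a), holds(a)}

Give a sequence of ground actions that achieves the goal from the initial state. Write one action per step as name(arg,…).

grab(a); swap(a); flip(c)

1. grab(a)  →  {above(a), above(f), clear(a,a), clear(f,a), holds(c), near(a), near(c)}
2. swap(a)  →  {above(a), above(f), clear(f,a), holds(a), holds(c), near(c)}
3. flip(c)  →  {above(a), above(c), above(f), clear(f,a), holds(a)}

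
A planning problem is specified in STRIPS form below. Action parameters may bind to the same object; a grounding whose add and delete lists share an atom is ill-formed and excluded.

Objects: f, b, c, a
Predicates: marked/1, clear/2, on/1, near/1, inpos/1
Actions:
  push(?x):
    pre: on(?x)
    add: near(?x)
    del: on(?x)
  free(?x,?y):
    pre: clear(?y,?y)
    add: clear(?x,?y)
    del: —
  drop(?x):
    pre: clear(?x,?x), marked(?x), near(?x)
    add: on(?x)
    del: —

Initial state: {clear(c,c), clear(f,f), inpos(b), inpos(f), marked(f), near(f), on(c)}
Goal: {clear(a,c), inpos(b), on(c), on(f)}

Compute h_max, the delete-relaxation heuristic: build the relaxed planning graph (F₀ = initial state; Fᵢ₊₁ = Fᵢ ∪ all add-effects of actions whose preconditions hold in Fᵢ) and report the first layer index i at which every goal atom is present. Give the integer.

F0 = init (7 atoms)
F1 = F0 ∪ {clear(a,c), clear(a,f), clear(b,c), clear(b,f), clear(c,f), clear(f,c), near(c), on(f)}  (15 atoms)
goal ⊆ F1  ⇒  h_max = 1

1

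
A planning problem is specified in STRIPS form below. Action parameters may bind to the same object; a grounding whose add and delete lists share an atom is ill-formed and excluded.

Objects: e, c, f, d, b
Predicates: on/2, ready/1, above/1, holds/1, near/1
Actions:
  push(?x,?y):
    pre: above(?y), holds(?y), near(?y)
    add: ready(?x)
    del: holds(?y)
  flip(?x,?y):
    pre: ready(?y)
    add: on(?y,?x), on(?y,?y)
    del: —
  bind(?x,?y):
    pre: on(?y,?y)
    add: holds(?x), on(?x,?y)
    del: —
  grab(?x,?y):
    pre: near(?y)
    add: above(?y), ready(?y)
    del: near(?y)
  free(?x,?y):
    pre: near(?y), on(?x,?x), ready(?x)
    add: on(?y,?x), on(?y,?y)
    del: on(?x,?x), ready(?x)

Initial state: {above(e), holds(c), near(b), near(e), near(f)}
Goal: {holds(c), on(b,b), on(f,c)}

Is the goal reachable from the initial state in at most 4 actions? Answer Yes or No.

1. grab(e,f)  →  {above(e), above(f), holds(c), near(b), near(e), ready(f)}
2. flip(c,f)  →  {above(e), above(f), holds(c), near(b), near(e), on(f,c), on(f,f), ready(f)}
3. free(f,b)  →  {above(e), above(f), holds(c), near(b), near(e), on(b,b), on(b,f), on(f,c)}
optimal plan length = 3; 3 ≤ 4

Yes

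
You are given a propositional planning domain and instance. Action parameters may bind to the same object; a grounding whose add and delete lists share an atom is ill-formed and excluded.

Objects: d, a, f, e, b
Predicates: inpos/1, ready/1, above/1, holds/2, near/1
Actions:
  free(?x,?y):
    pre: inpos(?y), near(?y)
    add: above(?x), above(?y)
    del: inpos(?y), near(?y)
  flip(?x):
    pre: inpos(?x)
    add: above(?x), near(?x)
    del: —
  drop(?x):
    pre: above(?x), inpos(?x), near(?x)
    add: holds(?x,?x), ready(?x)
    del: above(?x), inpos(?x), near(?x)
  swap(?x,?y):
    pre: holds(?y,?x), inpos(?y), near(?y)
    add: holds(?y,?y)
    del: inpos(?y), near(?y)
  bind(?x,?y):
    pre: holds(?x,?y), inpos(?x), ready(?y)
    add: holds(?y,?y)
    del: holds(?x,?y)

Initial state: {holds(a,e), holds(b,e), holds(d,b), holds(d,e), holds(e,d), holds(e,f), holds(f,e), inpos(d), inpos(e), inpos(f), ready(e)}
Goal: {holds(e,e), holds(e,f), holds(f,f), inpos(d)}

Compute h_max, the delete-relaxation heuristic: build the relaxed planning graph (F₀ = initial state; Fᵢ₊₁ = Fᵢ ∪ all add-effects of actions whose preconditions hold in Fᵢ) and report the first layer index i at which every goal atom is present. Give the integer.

F0 = init (11 atoms)
F1 = F0 ∪ {above(d), above(e), above(f), holds(e,e), near(d), near(e), near(f)}  (18 atoms)
F2 = F1 ∪ {above(a), above(b), holds(d,d), holds(f,f), ready(d), ready(f)}  (24 atoms)
goal ⊆ F2  ⇒  h_max = 2

2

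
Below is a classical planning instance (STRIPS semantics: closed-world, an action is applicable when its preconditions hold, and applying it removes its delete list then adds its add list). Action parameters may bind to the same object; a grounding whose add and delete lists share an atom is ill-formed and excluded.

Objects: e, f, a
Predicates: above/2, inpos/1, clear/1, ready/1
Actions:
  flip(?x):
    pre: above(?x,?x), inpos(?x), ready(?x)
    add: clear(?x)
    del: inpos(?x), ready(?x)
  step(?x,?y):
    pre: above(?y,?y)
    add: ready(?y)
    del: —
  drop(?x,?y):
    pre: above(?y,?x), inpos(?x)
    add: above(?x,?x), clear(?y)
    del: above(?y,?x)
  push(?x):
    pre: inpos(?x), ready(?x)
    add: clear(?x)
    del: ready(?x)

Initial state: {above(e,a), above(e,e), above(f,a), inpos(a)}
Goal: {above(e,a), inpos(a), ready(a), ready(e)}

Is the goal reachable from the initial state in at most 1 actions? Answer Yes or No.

1. step(e,e)  →  {above(e,a), above(e,e), above(f,a), inpos(a), ready(e)}
2. drop(a,f)  →  {above(a,a), above(e,a), above(e,e), clear(f), inpos(a), ready(e)}
3. step(e,a)  →  {above(a,a), above(e,a), above(e,e), clear(f), inpos(a), ready(a), ready(e)}
optimal plan length = 3; 3 > 1

No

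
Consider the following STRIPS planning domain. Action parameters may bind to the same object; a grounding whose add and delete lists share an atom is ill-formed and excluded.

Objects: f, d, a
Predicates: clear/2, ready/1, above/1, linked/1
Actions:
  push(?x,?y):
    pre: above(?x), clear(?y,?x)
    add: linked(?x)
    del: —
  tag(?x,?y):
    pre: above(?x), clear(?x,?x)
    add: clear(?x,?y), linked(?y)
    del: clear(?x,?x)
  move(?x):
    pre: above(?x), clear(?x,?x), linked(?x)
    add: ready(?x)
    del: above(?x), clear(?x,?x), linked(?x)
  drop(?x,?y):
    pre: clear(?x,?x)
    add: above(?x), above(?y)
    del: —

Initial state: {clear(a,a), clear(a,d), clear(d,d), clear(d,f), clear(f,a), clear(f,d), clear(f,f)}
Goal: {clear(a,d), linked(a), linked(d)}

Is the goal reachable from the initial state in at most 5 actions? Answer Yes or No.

1. drop(f,d)  →  {above(d), above(f), clear(a,a), clear(a,d), clear(d,d), clear(d,f), clear(f,a), clear(f,d), clear(f,f)}
2. push(d,f)  →  {above(d), above(f), clear(a,a), clear(a,d), clear(d,d), clear(d,f), clear(f,a), clear(f,d), clear(f,f), linked(d)}
3. tag(f,a)  →  {above(d), above(f), clear(a,a), clear(a,d), clear(d,d), clear(d,f), clear(f,a), clear(f,d), linked(a), linked(d)}
optimal plan length = 3; 3 ≤ 5

Yes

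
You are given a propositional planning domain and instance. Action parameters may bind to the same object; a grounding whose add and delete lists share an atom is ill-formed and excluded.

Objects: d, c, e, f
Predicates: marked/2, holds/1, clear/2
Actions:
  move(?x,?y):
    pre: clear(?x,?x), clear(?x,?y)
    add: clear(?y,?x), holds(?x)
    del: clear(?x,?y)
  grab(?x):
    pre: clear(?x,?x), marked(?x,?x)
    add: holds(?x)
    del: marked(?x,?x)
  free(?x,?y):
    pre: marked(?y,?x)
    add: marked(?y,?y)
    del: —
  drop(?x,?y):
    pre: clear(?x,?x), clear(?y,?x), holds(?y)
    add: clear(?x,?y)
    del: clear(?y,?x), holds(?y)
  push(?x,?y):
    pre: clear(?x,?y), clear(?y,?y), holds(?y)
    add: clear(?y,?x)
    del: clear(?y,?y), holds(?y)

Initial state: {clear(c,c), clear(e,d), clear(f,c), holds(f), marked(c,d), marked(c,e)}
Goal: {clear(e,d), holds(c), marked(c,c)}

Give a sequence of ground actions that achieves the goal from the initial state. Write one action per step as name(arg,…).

1. free(d,c)  →  {clear(c,c), clear(e,d), clear(f,c), holds(f), marked(c,c), marked(c,d), marked(c,e)}
2. grab(c)  →  {clear(c,c), clear(e,d), clear(f,c), holds(c), holds(f), marked(c,d), marked(c,e)}
3. free(d,c)  →  {clear(c,c), clear(e,d), clear(f,c), holds(c), holds(f), marked(c,c), marked(c,d), marked(c,e)}

free(d,c); grab(c); free(d,c)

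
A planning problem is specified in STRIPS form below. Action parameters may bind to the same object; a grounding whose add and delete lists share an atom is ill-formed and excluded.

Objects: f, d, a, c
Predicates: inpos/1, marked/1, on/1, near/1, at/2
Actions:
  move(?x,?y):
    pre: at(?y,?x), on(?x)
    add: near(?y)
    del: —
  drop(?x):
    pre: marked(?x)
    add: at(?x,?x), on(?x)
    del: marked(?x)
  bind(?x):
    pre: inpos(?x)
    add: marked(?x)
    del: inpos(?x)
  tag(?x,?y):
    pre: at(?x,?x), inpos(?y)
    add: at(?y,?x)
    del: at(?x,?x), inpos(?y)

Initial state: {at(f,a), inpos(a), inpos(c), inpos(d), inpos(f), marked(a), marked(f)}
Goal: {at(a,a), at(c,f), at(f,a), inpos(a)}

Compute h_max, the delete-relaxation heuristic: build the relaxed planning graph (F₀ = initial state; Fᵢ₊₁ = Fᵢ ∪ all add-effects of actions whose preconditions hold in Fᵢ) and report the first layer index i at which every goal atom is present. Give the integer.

2

F0 = init (7 atoms)
F1 = F0 ∪ {at(a,a), at(f,f), marked(c), marked(d), on(a), on(f)}  (13 atoms)
F2 = F1 ∪ {at(a,f), at(c,a), at(c,c), at(c,f), at(d,a), at(d,d), at(d,f), near(a), near(f), on(c), on(d)}  (24 atoms)
goal ⊆ F2  ⇒  h_max = 2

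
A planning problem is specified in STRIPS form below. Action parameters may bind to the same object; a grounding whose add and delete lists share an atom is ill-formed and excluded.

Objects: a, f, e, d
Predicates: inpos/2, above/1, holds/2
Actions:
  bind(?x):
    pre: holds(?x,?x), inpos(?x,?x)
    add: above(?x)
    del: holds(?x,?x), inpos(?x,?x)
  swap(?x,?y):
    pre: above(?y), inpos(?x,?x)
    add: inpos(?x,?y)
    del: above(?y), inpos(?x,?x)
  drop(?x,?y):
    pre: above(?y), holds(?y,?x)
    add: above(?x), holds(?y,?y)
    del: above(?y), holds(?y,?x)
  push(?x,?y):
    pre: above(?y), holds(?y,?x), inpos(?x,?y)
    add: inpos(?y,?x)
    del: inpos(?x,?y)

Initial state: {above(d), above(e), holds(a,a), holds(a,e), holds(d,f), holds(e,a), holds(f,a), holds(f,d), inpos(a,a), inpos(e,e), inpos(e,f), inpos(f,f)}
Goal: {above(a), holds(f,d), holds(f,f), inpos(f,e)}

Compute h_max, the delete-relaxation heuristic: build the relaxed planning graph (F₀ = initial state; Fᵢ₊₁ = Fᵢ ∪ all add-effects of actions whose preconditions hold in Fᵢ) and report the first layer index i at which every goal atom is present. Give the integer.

2

F0 = init (12 atoms)
F1 = F0 ∪ {above(a), above(f), holds(d,d), holds(e,e), inpos(a,d), inpos(a,e), inpos(e,d), inpos(f,d), inpos(f,e)}  (21 atoms)
F2 = F1 ∪ {holds(f,f), inpos(a,f), inpos(d,f), inpos(e,a), inpos(f,a)}  (26 atoms)
goal ⊆ F2  ⇒  h_max = 2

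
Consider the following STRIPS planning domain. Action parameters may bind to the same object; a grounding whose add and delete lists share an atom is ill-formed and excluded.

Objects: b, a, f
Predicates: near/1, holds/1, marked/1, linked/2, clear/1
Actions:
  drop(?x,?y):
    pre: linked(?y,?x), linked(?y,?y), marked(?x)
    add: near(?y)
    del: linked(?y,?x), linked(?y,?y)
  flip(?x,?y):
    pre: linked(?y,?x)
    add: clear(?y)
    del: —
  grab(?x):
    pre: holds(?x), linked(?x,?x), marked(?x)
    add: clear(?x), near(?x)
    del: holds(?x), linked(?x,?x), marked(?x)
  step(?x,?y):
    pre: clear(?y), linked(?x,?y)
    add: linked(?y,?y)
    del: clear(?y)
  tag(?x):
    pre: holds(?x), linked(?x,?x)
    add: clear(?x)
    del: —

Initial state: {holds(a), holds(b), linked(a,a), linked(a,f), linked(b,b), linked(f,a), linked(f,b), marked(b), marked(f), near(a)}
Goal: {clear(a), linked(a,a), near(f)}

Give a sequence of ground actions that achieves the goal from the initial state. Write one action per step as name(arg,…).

1. flip(b,f)  →  {clear(f), holds(a), holds(b), linked(a,a), linked(a,f), linked(b,b), linked(f,a), linked(f,b), marked(b), marked(f), near(a)}
2. flip(a,a)  →  {clear(a), clear(f), holds(a), holds(b), linked(a,a), linked(a,f), linked(b,b), linked(f,a), linked(f,b), marked(b), marked(f), near(a)}
3. step(a,f)  →  {clear(a), holds(a), holds(b), linked(a,a), linked(a,f), linked(b,b), linked(f,a), linked(f,b), linked(f,f), marked(b), marked(f), near(a)}
4. drop(b,f)  →  {clear(a), holds(a), holds(b), linked(a,a), linked(a,f), linked(b,b), linked(f,a), marked(b), marked(f), near(a), near(f)}

flip(b,f); flip(a,a); step(a,f); drop(b,f)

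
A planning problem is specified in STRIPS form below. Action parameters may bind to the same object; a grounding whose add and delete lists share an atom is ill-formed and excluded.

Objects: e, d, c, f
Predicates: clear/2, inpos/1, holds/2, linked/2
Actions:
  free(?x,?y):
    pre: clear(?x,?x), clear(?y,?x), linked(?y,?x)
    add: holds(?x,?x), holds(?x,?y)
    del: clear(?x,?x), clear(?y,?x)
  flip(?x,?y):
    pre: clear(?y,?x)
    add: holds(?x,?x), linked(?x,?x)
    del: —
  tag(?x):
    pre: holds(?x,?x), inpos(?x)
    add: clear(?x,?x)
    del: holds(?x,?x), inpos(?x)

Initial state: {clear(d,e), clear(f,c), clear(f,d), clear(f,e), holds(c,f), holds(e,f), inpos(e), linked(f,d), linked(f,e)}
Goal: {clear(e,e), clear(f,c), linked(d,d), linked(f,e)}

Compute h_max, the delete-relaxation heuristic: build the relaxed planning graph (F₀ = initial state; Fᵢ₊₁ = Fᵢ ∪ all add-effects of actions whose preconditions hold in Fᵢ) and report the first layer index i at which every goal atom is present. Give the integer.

2

F0 = init (9 atoms)
F1 = F0 ∪ {holds(c,c), holds(d,d), holds(e,e), linked(c,c), linked(d,d), linked(e,e)}  (15 atoms)
F2 = F1 ∪ {clear(e,e)}  (16 atoms)
goal ⊆ F2  ⇒  h_max = 2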